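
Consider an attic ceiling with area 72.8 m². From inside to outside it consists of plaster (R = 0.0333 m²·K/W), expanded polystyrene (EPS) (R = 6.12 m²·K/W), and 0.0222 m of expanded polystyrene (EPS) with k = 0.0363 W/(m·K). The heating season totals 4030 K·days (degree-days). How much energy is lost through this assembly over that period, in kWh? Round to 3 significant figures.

0.0222/0.0363 = 0.6116
R_total = 0.0333 + 6.12 + 0.6116 = 6.765 m²·K/W
E = A × HDD × 24 / R / 1000 = 72.8 × 4030 × 24 / 6.765 / 1000 = 1041 kWh

1040 kWh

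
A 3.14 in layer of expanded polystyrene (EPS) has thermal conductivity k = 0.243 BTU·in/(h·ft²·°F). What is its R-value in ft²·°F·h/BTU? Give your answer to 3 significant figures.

12.9 ft²·°F·h/BTU

R = L/k = 3.14/0.243 = 12.92 ft²·°F·h/BTU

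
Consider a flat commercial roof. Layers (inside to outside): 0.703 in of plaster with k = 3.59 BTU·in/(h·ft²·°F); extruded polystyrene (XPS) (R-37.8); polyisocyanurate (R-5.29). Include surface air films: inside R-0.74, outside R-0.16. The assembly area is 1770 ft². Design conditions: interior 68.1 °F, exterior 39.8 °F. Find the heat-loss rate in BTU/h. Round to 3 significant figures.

1130 BTU/h

0.703/3.59 = 0.1958
R_total = 0.74 + 0.1958 + 37.8 + 5.29 + 0.16 = 44.19 ft²·°F·h/BTU
Q = A·ΔT/R = 1770 × (68.1 − 39.8) / 44.19 = 1134 BTU/h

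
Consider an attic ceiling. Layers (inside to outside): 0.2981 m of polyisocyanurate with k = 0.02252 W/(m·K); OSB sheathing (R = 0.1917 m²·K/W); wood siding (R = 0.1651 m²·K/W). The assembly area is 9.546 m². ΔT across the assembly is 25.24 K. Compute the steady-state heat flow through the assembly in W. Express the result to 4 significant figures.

17.72 W

0.2981/0.02252 = 13.237
R_total = 13.237 + 0.1917 + 0.1651 = 13.594 m²·K/W
Q = A·ΔT/R = 9.546 × 25.24 / 13.594 = 17.724 W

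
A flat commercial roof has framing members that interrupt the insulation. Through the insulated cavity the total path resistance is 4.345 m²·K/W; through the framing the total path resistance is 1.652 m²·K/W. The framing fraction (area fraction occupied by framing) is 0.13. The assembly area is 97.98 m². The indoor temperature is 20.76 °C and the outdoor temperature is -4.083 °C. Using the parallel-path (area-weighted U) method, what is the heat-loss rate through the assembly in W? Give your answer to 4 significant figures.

U_eff = 0.87/4.345 + 0.13/1.652 = 0.20023 + 0.078692 = 0.27892
R_eff = 1/U_eff = 3.5852 m²·K/W
Q = 97.98 × (20.76 − (-4.083)) / 3.5852 = 678.93 W

678.9 W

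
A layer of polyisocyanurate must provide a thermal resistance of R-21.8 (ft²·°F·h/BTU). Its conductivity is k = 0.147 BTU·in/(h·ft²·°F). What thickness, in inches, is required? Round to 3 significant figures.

L = R × k = 21.8 × 0.147 = 3.205 in

3.20 in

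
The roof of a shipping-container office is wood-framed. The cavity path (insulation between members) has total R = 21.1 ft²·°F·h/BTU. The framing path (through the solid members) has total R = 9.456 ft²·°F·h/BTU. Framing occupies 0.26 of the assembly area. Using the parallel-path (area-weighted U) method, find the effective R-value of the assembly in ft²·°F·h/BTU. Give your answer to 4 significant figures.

U_eff = 0.74/21.1 + 0.26/9.456 = 0.035071 + 0.027496 = 0.062567
R_eff = 1/U_eff = 15.983 ft²·°F·h/BTU

15.98 ft²·°F·h/BTU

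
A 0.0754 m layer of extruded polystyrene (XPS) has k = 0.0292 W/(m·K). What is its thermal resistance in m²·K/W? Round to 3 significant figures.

R = L/k = 0.0754/0.0292 = 2.582 m²·K/W

2.58 m²·K/W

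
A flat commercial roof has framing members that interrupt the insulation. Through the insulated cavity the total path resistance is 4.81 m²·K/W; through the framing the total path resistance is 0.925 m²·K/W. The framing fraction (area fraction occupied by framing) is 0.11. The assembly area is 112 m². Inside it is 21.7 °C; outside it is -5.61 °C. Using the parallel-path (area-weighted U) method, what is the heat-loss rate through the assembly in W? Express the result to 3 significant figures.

U_eff = 0.89/4.81 + 0.11/0.925 = 0.185 + 0.1189 = 0.304
R_eff = 1/U_eff = 3.29 m²·K/W
Q = 112 × (21.7 − (-5.61)) / 3.29 = 929.7 W

930 W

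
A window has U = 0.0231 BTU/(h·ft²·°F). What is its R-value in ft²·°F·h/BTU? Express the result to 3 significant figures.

43.3 ft²·°F·h/BTU

R = 1/U = 1/0.0231 = 43.29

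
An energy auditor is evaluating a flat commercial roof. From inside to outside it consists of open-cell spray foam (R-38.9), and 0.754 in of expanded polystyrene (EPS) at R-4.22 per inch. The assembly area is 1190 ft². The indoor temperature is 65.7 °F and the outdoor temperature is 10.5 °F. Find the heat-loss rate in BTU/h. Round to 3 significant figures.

0.754 × 4.22 = 3.182
R_total = 38.9 + 3.182 = 42.08 ft²·°F·h/BTU
Q = A·ΔT/R = 1190 × (65.7 − 10.5) / 42.08 = 1561 BTU/h

1560 BTU/h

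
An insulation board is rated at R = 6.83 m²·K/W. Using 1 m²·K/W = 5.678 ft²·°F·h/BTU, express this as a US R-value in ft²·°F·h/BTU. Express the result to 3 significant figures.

R_US = 6.83 × 5.678 = 38.78

38.8 ft²·°F·h/BTU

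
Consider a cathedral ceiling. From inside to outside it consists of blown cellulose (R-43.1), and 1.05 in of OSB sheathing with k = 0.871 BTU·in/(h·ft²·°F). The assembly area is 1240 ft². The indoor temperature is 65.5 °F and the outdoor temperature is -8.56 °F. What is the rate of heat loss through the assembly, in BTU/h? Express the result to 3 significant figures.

2070 BTU/h

1.05/0.871 = 1.206
R_total = 43.1 + 1.206 = 44.31 ft²·°F·h/BTU
Q = A·ΔT/R = 1240 × (65.5 − (-8.56)) / 44.31 = 2073 BTU/h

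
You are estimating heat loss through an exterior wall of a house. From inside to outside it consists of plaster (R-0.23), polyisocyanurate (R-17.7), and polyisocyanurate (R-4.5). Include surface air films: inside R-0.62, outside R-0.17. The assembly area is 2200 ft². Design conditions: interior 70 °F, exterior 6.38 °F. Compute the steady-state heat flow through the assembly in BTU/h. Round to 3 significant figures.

R_total = 0.62 + 0.23 + 17.7 + 4.5 + 0.17 = 23.22 ft²·°F·h/BTU
Q = A·ΔT/R = 2200 × (70 − 6.38) / 23.22 = 6028 BTU/h

6030 BTU/h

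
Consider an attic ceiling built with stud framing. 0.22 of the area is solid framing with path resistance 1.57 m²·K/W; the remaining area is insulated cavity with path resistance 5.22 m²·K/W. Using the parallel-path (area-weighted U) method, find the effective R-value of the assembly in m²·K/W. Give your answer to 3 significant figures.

U_eff = 0.78/5.22 + 0.22/1.57 = 0.1494 + 0.1401 = 0.2896
R_eff = 1/U_eff = 3.454 m²·K/W

3.45 m²·K/W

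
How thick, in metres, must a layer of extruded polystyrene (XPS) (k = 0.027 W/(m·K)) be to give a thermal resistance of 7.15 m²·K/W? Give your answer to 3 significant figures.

0.193 m

L = R·k = 7.15 × 0.027 = 0.193 m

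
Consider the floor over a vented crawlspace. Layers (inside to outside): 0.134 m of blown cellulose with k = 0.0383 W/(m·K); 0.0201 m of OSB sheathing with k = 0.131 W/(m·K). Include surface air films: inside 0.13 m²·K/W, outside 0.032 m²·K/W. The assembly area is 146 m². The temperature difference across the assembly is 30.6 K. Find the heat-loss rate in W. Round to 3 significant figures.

1170 W

0.134/0.0383 = 3.499
0.0201/0.131 = 0.1534
R_total = 0.13 + 3.499 + 0.1534 + 0.032 = 3.814 m²·K/W
Q = A·ΔT/R = 146 × 30.6 / 3.814 = 1171 W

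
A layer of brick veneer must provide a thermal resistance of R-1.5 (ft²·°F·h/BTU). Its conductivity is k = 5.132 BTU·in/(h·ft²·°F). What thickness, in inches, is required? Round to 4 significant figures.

7.698 in

L = R × k = 1.5 × 5.132 = 7.698 in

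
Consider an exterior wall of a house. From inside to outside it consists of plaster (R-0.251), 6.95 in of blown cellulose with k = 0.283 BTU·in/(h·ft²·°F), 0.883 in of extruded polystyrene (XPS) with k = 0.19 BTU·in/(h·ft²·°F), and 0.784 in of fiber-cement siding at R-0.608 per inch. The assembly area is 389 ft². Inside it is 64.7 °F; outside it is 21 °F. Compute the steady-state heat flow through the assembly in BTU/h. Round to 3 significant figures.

6.95/0.283 = 24.56
0.883/0.19 = 4.647
0.784 × 0.608 = 0.4767
R_total = 0.251 + 24.56 + 4.647 + 0.4767 = 29.93 ft²·°F·h/BTU
Q = A·ΔT/R = 389 × (64.7 − 21) / 29.93 = 567.9 BTU/h

568 BTU/h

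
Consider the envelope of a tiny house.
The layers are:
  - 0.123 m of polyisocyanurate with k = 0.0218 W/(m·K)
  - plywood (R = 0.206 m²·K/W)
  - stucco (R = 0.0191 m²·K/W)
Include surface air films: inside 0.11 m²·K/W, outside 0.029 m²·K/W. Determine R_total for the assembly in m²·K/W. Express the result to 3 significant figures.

6.01 m²·K/W

0.123/0.0218 = 5.642
R_total = 0.11 + 5.642 + 0.206 + 0.0191 + 0.029 = 6.006 m²·K/W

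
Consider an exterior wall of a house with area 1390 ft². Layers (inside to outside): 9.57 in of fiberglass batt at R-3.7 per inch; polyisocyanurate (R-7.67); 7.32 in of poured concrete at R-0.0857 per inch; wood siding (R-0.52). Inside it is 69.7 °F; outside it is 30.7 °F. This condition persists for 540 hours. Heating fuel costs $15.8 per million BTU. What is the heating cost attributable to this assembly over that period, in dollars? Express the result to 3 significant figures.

9.57 × 3.7 = 35.41
7.32 × 0.0857 = 0.6273
R_total = 35.41 + 7.67 + 0.6273 + 0.52 = 44.23 ft²·°F·h/BTU
Q = 1390 × (69.7 − 30.7) / 44.23 = 1226 BTU/h
E = 1226 × 540 = 661900 BTU
Cost = 661900/10⁶ × 15.8 = $10.46

10.5 dollars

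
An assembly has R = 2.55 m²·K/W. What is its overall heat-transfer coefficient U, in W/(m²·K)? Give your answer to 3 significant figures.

0.392 W/(m²·K)

U = 1/R = 1/2.55 = 0.3922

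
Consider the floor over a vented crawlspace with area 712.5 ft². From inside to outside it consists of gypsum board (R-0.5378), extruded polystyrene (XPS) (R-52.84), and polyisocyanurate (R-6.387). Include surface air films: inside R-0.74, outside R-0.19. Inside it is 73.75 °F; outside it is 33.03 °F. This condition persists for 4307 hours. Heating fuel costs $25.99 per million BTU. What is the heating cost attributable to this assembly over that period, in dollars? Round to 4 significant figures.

53.51 dollars

R_total = 0.74 + 0.5378 + 52.84 + 6.387 + 0.19 = 60.695 ft²·°F·h/BTU
Q = 712.5 × (73.75 − 33.03) / 60.695 = 478.01 BTU/h
E = 478.01 × 4307 = 2058800 BTU
Cost = 2058800/10⁶ × 25.99 = $53.508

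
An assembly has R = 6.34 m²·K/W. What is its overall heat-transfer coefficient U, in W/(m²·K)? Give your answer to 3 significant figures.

0.158 W/(m²·K)

U = 1/R = 1/6.34 = 0.1577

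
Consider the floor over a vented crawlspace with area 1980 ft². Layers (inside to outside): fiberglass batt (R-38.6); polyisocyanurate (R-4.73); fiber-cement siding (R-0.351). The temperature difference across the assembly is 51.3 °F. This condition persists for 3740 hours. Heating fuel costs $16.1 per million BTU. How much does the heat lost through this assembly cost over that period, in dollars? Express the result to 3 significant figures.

R_total = 38.6 + 4.73 + 0.351 = 43.68 ft²·°F·h/BTU
Q = 1980 × 51.3 / 43.68 = 2325 BTU/h
E = 2325 × 3740 = 8697000 BTU
Cost = 8697000/10⁶ × 16.1 = $140

140 dollars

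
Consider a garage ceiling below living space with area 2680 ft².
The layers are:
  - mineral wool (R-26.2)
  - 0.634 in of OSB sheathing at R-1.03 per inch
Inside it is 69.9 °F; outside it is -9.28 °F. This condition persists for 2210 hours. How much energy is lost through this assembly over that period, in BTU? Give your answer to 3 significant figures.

17500000 BTU

0.634 × 1.03 = 0.653
R_total = 26.2 + 0.653 = 26.85 ft²·°F·h/BTU
Q = 2680 × (69.9 − (-9.28)) / 26.85 = 7902 BTU/h
E = 7902 × 2210 = 17460000 BTU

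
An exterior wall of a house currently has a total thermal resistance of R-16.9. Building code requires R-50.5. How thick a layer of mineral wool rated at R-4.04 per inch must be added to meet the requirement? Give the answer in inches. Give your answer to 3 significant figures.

8.32 in

ΔR = 50.5 − 16.9 = 33.6 ft²·°F·h/BTU
L = ΔR / (R/in) = 33.6/4.04 = 8.317 in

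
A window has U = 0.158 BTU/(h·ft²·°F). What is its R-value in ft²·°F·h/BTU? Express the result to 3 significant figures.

6.33 ft²·°F·h/BTU

R = 1/U = 1/0.158 = 6.329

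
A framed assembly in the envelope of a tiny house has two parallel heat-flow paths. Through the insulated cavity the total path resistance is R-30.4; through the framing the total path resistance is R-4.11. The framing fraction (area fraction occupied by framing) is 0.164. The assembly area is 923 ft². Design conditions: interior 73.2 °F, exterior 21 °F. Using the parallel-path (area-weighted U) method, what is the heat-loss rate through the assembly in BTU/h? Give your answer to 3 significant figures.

U_eff = 0.836/30.4 + 0.164/4.11 = 0.0275 + 0.0399 = 0.0674
R_eff = 1/U_eff = 14.84 ft²·°F·h/BTU
Q = 923 × (73.2 − 21) / 14.84 = 3248 BTU/h

3250 BTU/h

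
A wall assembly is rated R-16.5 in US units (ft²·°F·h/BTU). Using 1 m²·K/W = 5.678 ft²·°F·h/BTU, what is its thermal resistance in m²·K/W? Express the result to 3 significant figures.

2.91 m²·K/W

R_SI = 16.5/5.678 = 2.906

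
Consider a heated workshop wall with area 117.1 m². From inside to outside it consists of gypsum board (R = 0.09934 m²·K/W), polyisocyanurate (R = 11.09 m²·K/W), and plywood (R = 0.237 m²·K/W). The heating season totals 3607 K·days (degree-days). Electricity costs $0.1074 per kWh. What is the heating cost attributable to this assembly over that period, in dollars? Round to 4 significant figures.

95.28 dollars

R_total = 0.09934 + 11.09 + 0.237 = 11.426 m²·K/W
E = A × HDD × 24 / R / 1000 = 117.1 × 3607 × 24 / 11.426 / 1000 = 887.17 kWh
Cost = 887.17 × 0.1074 = $95.282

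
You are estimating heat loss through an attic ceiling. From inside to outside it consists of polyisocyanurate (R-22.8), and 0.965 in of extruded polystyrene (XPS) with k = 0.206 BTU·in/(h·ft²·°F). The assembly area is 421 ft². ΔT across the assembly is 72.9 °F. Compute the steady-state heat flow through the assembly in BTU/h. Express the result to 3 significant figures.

0.965/0.206 = 4.684
R_total = 22.8 + 4.684 = 27.48 ft²·°F·h/BTU
Q = A·ΔT/R = 421 × 72.9 / 27.48 = 1117 BTU/h

1120 BTU/h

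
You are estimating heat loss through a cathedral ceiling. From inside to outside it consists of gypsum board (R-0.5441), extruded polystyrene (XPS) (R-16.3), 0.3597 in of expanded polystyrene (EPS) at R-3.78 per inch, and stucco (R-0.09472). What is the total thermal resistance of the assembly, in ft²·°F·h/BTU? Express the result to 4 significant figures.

0.3597 × 3.78 = 1.3597
R_total = 0.5441 + 16.3 + 1.3597 + 0.09472 = 18.298 ft²·°F·h/BTU

18.30 ft²·°F·h/BTU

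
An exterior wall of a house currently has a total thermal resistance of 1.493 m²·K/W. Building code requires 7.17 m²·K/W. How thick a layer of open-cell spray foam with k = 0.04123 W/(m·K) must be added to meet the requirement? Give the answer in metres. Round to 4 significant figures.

0.2341 m

ΔR = 7.17 − 1.493 = 5.677 m²·K/W
L = ΔR × k = 5.677 × 0.04123 = 0.23406 m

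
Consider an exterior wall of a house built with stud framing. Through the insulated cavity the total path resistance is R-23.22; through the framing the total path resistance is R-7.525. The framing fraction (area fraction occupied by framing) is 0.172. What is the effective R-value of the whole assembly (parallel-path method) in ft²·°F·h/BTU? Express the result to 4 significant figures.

U_eff = 0.828/23.22 + 0.172/7.525 = 0.035659 + 0.022857 = 0.058516
R_eff = 1/U_eff = 17.089 ft²·°F·h/BTU

17.09 ft²·°F·h/BTU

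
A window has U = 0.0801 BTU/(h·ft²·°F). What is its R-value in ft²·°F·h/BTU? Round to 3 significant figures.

R = 1/U = 1/0.0801 = 12.48

12.5 ft²·°F·h/BTU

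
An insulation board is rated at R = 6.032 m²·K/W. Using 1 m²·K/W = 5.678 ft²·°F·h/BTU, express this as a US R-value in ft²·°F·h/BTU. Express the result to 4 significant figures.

R_US = 6.032 × 5.678 = 34.25

34.25 ft²·°F·h/BTU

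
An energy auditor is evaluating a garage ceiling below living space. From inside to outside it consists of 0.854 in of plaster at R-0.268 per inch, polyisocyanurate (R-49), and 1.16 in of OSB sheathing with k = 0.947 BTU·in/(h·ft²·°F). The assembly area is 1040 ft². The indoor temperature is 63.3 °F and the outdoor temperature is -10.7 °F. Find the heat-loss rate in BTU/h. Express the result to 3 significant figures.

0.854 × 0.268 = 0.2289
1.16/0.947 = 1.225
R_total = 0.2289 + 49 + 1.225 = 50.45 ft²·°F·h/BTU
Q = A·ΔT/R = 1040 × (63.3 − (-10.7)) / 50.45 = 1525 BTU/h

1530 BTU/h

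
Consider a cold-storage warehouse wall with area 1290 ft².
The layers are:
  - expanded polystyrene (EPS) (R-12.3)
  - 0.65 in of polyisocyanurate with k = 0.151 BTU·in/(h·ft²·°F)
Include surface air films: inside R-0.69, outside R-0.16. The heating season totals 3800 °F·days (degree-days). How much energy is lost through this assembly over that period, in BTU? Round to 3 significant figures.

0.65/0.151 = 4.305
R_total = 0.69 + 12.3 + 4.305 + 0.16 = 17.45 ft²·°F·h/BTU
E = A × HDD × 24 / R = 1290 × 3800 × 24 / 17.45 = 6740000 BTU

6740000 BTU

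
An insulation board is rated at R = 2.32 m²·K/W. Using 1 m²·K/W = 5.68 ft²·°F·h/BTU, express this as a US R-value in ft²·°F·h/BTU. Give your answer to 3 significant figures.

13.2 ft²·°F·h/BTU

R_US = 2.32 × 5.68 = 13.18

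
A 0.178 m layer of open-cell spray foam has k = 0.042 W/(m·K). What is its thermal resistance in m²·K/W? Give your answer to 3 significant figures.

4.24 m²·K/W

R = L/k = 0.178/0.042 = 4.238 m²·K/W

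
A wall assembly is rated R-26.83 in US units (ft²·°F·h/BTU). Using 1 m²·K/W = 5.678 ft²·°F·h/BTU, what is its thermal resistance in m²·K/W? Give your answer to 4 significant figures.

R_SI = 26.83/5.678 = 4.7253

4.725 m²·K/W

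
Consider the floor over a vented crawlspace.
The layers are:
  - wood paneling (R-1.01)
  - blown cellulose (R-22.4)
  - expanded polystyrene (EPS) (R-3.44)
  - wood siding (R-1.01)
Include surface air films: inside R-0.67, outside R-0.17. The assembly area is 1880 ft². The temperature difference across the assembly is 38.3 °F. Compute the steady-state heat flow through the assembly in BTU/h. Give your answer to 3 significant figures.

R_total = 0.67 + 1.01 + 22.4 + 3.44 + 1.01 + 0.17 = 28.7 ft²·°F·h/BTU
Q = A·ΔT/R = 1880 × 38.3 / 28.7 = 2509 BTU/h

2510 BTU/h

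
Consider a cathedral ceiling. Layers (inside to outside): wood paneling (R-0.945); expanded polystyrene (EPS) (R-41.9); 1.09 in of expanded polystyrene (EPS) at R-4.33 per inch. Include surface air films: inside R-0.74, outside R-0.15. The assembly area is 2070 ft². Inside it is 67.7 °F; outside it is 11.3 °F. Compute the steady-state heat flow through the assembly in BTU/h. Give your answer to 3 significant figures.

2410 BTU/h

1.09 × 4.33 = 4.72
R_total = 0.74 + 0.945 + 41.9 + 4.72 + 0.15 = 48.45 ft²·°F·h/BTU
Q = A·ΔT/R = 2070 × (67.7 − 11.3) / 48.45 = 2409 BTU/h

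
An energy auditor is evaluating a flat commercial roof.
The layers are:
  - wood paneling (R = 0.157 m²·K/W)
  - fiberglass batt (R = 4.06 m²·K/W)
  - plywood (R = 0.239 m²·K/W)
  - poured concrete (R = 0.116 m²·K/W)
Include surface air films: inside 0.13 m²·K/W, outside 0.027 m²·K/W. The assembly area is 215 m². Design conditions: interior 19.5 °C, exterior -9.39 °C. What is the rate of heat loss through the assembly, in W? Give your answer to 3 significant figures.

1310 W

R_total = 0.13 + 0.157 + 4.06 + 0.239 + 0.116 + 0.027 = 4.729 m²·K/W
Q = A·ΔT/R = 215 × (19.5 − (-9.39)) / 4.729 = 1313 W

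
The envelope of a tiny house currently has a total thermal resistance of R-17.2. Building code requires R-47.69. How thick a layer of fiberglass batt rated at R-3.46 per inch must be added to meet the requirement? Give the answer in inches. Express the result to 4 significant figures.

8.812 in

ΔR = 47.69 − 17.2 = 30.49 ft²·°F·h/BTU
L = ΔR / (R/in) = 30.49/3.46 = 8.8121 in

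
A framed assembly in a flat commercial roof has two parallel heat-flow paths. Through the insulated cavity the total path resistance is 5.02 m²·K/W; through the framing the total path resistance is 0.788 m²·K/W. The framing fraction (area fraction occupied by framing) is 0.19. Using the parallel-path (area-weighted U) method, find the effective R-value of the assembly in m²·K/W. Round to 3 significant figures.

2.48 m²·K/W

U_eff = 0.81/5.02 + 0.19/0.788 = 0.1614 + 0.2411 = 0.4025
R_eff = 1/U_eff = 2.485 m²·K/W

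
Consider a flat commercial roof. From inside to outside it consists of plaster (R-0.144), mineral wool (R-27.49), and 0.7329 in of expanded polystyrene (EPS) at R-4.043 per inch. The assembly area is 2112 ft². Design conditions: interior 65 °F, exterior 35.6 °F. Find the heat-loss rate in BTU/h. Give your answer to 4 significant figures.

2029 BTU/h

0.7329 × 4.043 = 2.9631
R_total = 0.144 + 27.49 + 2.9631 = 30.597 ft²·°F·h/BTU
Q = A·ΔT/R = 2112 × (65 − 35.6) / 30.597 = 2029.4 BTU/h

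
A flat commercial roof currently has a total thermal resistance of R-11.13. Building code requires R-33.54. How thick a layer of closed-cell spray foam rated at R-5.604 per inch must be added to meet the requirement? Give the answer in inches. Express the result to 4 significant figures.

3.999 in

ΔR = 33.54 − 11.13 = 22.41 ft²·°F·h/BTU
L = ΔR / (R/in) = 22.41/5.604 = 3.9989 in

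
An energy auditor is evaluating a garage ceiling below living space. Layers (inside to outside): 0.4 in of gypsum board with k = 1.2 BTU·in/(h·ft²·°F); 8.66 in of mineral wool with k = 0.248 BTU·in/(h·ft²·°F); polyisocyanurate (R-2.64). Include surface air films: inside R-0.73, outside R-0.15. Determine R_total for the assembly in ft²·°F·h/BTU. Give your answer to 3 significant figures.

38.8 ft²·°F·h/BTU

0.4/1.2 = 0.3333
8.66/0.248 = 34.92
R_total = 0.73 + 0.3333 + 34.92 + 2.64 + 0.15 = 38.77 ft²·°F·h/BTU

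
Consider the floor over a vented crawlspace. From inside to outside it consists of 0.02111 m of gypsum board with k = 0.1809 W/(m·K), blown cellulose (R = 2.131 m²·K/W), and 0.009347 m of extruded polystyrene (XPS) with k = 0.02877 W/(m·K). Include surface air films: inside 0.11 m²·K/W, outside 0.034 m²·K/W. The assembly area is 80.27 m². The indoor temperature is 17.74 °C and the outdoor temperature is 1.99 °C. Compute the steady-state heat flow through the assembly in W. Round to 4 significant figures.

0.02111/0.1809 = 0.11669
0.009347/0.02877 = 0.32489
R_total = 0.11 + 0.11669 + 2.131 + 0.32489 + 0.034 = 2.7166 m²·K/W
Q = A·ΔT/R = 80.27 × (17.74 − 1.99) / 2.7166 = 465.38 W

465.4 W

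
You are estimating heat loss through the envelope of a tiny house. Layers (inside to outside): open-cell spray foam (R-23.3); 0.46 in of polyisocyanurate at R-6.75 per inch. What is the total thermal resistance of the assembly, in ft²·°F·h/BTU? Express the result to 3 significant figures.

26.4 ft²·°F·h/BTU

0.46 × 6.75 = 3.105
R_total = 23.3 + 3.105 = 26.41 ft²·°F·h/BTU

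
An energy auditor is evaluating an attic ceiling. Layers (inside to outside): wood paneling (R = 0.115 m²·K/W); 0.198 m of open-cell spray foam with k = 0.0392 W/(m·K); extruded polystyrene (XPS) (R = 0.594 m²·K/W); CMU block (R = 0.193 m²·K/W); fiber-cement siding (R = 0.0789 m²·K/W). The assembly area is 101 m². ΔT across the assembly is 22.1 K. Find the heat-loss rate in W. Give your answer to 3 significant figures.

0.198/0.0392 = 5.051
R_total = 0.115 + 5.051 + 0.594 + 0.193 + 0.0789 = 6.032 m²·K/W
Q = A·ΔT/R = 101 × 22.1 / 6.032 = 370 W

370 W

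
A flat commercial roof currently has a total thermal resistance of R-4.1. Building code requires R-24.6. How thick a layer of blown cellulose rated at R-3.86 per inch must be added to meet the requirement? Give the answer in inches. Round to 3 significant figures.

ΔR = 24.6 − 4.1 = 20.5 ft²·°F·h/BTU
L = ΔR / (R/in) = 20.5/3.86 = 5.311 in

5.31 in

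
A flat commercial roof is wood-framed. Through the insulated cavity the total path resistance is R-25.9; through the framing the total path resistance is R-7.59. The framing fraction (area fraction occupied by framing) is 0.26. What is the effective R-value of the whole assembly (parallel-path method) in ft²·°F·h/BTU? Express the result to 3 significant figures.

15.9 ft²·°F·h/BTU

U_eff = 0.74/25.9 + 0.26/7.59 = 0.02857 + 0.03426 = 0.06283
R_eff = 1/U_eff = 15.92 ft²·°F·h/BTU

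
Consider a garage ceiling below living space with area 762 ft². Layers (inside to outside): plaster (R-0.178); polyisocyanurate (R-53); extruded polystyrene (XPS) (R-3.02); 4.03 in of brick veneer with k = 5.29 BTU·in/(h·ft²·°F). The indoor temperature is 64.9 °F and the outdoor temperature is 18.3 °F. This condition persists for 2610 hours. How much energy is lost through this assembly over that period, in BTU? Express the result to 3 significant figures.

4.03/5.29 = 0.7618
R_total = 0.178 + 53 + 3.02 + 0.7618 = 56.96 ft²·°F·h/BTU
Q = 762 × (64.9 − 18.3) / 56.96 = 623.4 BTU/h
E = 623.4 × 2610 = 1627000 BTU

1630000 BTU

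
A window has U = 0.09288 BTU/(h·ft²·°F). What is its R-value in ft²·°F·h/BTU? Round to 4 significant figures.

R = 1/U = 1/0.09288 = 10.767

10.77 ft²·°F·h/BTU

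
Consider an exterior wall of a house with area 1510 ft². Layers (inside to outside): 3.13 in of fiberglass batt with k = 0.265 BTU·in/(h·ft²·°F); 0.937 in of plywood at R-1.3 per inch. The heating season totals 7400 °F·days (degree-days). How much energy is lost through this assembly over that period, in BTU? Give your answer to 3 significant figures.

3.13/0.265 = 11.81
0.937 × 1.3 = 1.218
R_total = 11.81 + 1.218 = 13.03 ft²·°F·h/BTU
E = A × HDD × 24 / R = 1510 × 7400 × 24 / 13.03 = 20580000 BTU

20600000 BTU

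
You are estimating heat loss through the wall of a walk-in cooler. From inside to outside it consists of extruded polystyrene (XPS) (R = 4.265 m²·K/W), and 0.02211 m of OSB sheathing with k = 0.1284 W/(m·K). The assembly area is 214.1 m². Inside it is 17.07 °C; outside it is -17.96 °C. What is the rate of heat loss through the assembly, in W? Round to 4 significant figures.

0.02211/0.1284 = 0.1722
R_total = 4.265 + 0.1722 = 4.4372 m²·K/W
Q = A·ΔT/R = 214.1 × (17.07 − (-17.96)) / 4.4372 = 1690.2 W

1690 W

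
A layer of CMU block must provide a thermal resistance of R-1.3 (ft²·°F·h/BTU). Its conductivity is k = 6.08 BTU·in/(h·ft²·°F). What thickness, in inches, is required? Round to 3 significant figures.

L = R × k = 1.3 × 6.08 = 7.904 in

7.90 in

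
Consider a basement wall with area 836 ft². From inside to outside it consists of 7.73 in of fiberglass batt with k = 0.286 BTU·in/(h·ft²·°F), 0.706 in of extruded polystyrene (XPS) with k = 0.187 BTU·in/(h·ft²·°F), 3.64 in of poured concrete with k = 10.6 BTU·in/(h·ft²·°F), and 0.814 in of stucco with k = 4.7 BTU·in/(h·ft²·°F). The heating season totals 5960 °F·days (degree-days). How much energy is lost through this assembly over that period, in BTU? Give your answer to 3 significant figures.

7.73/0.286 = 27.03
0.706/0.187 = 3.775
3.64/10.6 = 0.3434
0.814/4.7 = 0.1732
R_total = 27.03 + 3.775 + 0.3434 + 0.1732 = 31.32 ft²·°F·h/BTU
E = A × HDD × 24 / R = 836 × 5960 × 24 / 31.32 = 3818000 BTU

3820000 BTU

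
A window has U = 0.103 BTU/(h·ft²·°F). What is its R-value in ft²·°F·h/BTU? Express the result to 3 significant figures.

9.71 ft²·°F·h/BTU

R = 1/U = 1/0.103 = 9.709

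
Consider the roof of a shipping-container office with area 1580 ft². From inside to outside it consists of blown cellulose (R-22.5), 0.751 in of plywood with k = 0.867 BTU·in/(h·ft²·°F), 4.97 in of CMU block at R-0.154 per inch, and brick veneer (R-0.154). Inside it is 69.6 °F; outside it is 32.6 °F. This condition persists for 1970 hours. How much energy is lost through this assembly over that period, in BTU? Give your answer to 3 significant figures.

4740000 BTU

0.751/0.867 = 0.8662
4.97 × 0.154 = 0.7654
R_total = 22.5 + 0.8662 + 0.7654 + 0.154 = 24.29 ft²·°F·h/BTU
Q = 1580 × (69.6 − 32.6) / 24.29 = 2407 BTU/h
E = 2407 × 1970 = 4742000 BTU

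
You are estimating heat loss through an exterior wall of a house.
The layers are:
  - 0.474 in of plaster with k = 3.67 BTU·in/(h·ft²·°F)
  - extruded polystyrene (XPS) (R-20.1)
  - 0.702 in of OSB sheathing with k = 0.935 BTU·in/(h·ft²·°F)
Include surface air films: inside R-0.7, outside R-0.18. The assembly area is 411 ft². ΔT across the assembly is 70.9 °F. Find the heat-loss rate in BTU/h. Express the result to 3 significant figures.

1330 BTU/h

0.474/3.67 = 0.1292
0.702/0.935 = 0.7508
R_total = 0.7 + 0.1292 + 20.1 + 0.7508 + 0.18 = 21.86 ft²·°F·h/BTU
Q = A·ΔT/R = 411 × 70.9 / 21.86 = 1333 BTU/h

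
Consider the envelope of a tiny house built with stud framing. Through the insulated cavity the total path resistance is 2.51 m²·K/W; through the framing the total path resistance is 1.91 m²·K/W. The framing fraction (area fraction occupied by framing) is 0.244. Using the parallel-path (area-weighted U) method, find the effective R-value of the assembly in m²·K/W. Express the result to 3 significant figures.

U_eff = 0.756/2.51 + 0.244/1.91 = 0.3012 + 0.1277 = 0.4289
R_eff = 1/U_eff = 2.331 m²·K/W

2.33 m²·K/W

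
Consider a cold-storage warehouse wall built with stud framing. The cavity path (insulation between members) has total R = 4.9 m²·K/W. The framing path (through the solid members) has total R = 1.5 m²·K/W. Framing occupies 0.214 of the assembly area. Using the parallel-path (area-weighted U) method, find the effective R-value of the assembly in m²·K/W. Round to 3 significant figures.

3.30 m²·K/W

U_eff = 0.786/4.9 + 0.214/1.5 = 0.1604 + 0.1427 = 0.3031
R_eff = 1/U_eff = 3.3 m²·K/W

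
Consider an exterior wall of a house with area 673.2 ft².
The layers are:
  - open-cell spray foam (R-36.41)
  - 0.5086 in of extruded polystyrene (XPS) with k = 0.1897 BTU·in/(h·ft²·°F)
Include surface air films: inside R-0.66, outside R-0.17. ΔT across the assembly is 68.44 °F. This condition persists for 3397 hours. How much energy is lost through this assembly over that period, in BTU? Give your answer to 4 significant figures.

3921000 BTU

0.5086/0.1897 = 2.6811
R_total = 0.66 + 36.41 + 2.6811 + 0.17 = 39.921 ft²·°F·h/BTU
Q = 673.2 × 68.44 / 39.921 = 1154.1 BTU/h
E = 1154.1 × 3397 = 3920600 BTU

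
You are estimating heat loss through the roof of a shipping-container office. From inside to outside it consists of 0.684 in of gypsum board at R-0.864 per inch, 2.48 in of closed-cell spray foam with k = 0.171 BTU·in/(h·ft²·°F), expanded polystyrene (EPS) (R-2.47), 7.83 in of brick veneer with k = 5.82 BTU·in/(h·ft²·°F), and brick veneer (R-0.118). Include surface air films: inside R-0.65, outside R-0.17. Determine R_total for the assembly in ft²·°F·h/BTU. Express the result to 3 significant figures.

0.684 × 0.864 = 0.591
2.48/0.171 = 14.5
7.83/5.82 = 1.345
R_total = 0.65 + 0.591 + 14.5 + 2.47 + 1.345 + 0.118 + 0.17 = 19.85 ft²·°F·h/BTU

19.8 ft²·°F·h/BTU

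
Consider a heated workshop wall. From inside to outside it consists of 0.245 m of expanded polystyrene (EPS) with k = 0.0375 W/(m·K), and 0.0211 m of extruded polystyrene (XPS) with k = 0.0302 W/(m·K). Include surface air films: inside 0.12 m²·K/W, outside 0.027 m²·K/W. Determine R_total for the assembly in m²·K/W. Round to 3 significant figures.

7.38 m²·K/W

0.245/0.0375 = 6.533
0.0211/0.0302 = 0.6987
R_total = 0.12 + 6.533 + 0.6987 + 0.027 = 7.379 m²·K/W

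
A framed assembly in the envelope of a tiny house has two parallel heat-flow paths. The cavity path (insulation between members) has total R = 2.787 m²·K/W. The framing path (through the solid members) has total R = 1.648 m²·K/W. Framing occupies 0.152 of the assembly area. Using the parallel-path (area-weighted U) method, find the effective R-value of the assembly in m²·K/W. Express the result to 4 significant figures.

2.522 m²·K/W

U_eff = 0.848/2.787 + 0.152/1.648 = 0.30427 + 0.092233 = 0.3965
R_eff = 1/U_eff = 2.5221 m²·K/W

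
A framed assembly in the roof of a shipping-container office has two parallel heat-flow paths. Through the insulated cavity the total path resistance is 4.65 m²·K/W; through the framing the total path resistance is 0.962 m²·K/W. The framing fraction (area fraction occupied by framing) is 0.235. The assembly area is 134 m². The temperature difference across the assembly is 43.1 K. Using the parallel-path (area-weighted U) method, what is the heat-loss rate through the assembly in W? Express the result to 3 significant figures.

2360 W

U_eff = 0.765/4.65 + 0.235/0.962 = 0.1645 + 0.2443 = 0.4088
R_eff = 1/U_eff = 2.446 m²·K/W
Q = 134 × 43.1 / 2.446 = 2361 W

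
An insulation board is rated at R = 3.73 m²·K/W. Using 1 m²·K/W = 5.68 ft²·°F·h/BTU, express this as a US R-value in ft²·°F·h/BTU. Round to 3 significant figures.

R_US = 3.73 × 5.68 = 21.19

21.2 ft²·°F·h/BTU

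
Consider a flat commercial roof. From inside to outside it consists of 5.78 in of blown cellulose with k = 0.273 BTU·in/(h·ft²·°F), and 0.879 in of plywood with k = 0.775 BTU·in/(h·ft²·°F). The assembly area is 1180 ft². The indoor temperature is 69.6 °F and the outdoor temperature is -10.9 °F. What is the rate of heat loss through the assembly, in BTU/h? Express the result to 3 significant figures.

4260 BTU/h

5.78/0.273 = 21.17
0.879/0.775 = 1.134
R_total = 21.17 + 1.134 = 22.31 ft²·°F·h/BTU
Q = A·ΔT/R = 1180 × (69.6 − (-10.9)) / 22.31 = 4258 BTU/h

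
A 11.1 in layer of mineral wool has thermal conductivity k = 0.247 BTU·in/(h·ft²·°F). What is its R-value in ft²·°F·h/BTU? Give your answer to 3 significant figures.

44.9 ft²·°F·h/BTU

R = L/k = 11.1/0.247 = 44.94 ft²·°F·h/BTU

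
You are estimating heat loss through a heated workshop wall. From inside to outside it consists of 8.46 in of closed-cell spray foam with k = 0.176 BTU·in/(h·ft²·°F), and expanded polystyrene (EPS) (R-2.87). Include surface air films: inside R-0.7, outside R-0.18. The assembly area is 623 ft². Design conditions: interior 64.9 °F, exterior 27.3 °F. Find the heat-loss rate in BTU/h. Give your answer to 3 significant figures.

8.46/0.176 = 48.07
R_total = 0.7 + 48.07 + 2.87 + 0.18 = 51.82 ft²·°F·h/BTU
Q = A·ΔT/R = 623 × (64.9 − 27.3) / 51.82 = 452.1 BTU/h

452 BTU/h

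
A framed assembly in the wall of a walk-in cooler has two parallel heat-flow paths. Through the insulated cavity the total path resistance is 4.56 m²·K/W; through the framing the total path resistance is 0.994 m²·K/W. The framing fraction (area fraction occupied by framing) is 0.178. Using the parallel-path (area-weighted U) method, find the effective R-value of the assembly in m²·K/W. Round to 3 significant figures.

U_eff = 0.822/4.56 + 0.178/0.994 = 0.1803 + 0.1791 = 0.3593
R_eff = 1/U_eff = 2.783 m²·K/W

2.78 m²·K/W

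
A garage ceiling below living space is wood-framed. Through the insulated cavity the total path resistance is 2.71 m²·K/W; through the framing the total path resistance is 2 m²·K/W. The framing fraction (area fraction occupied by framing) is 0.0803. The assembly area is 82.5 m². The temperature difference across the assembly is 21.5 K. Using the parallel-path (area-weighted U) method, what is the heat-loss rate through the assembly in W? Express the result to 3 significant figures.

673 W

U_eff = 0.9197/2.71 + 0.0803/2 = 0.3394 + 0.04015 = 0.3795
R_eff = 1/U_eff = 2.635 m²·K/W
Q = 82.5 × 21.5 / 2.635 = 673.2 W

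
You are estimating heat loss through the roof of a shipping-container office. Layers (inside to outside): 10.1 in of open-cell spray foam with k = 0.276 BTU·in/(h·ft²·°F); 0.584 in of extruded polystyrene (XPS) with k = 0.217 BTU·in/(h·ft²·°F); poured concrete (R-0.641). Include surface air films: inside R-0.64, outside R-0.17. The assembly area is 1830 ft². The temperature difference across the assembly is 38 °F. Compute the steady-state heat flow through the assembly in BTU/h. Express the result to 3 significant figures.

1710 BTU/h

10.1/0.276 = 36.59
0.584/0.217 = 2.691
R_total = 0.64 + 36.59 + 2.691 + 0.641 + 0.17 = 40.74 ft²·°F·h/BTU
Q = A·ΔT/R = 1830 × 38 / 40.74 = 1707 BTU/h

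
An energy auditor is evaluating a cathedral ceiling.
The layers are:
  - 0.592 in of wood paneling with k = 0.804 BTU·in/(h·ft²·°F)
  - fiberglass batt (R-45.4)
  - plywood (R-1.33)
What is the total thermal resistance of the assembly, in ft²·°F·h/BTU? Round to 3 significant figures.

47.5 ft²·°F·h/BTU

0.592/0.804 = 0.7363
R_total = 0.7363 + 45.4 + 1.33 = 47.47 ft²·°F·h/BTU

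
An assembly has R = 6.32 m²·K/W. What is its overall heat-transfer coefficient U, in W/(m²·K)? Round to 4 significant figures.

U = 1/R = 1/6.32 = 0.15823

0.1582 W/(m²·K)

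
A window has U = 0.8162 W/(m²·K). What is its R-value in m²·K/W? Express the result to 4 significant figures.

R = 1/U = 1/0.8162 = 1.2252

1.225 m²·K/W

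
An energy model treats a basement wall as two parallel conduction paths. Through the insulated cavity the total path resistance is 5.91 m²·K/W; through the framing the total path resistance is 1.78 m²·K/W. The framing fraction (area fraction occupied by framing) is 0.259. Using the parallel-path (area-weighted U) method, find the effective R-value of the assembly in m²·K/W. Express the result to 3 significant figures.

U_eff = 0.741/5.91 + 0.259/1.78 = 0.1254 + 0.1455 = 0.2709
R_eff = 1/U_eff = 3.692 m²·K/W

3.69 m²·K/W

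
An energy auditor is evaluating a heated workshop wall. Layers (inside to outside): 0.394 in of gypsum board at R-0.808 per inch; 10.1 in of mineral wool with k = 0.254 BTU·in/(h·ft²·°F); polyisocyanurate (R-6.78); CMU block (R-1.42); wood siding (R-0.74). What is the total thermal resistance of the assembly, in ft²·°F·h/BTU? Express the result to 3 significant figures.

49.0 ft²·°F·h/BTU

0.394 × 0.808 = 0.3184
10.1/0.254 = 39.76
R_total = 0.3184 + 39.76 + 6.78 + 1.42 + 0.74 = 49.02 ft²·°F·h/BTU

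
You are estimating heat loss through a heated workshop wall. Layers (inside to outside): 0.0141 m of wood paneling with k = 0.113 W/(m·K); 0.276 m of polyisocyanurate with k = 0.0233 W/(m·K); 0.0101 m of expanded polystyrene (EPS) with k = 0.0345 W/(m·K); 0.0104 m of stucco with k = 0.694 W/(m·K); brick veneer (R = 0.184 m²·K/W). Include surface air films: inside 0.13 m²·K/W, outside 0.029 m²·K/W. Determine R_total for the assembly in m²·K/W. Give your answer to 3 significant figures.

12.6 m²·K/W

0.0141/0.113 = 0.1248
0.276/0.0233 = 11.85
0.0101/0.0345 = 0.2928
0.0104/0.694 = 0.01499
R_total = 0.13 + 0.1248 + 11.85 + 0.2928 + 0.01499 + 0.184 + 0.029 = 12.62 m²·K/W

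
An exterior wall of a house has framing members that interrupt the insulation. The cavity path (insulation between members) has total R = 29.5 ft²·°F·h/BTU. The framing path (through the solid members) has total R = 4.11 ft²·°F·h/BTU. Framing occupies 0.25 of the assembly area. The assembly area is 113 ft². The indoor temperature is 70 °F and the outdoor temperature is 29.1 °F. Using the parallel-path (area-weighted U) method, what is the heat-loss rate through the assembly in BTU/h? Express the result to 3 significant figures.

U_eff = 0.75/29.5 + 0.25/4.11 = 0.02542 + 0.06083 = 0.08625
R_eff = 1/U_eff = 11.59 ft²·°F·h/BTU
Q = 113 × (70 − 29.1) / 11.59 = 398.6 BTU/h

399 BTU/h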